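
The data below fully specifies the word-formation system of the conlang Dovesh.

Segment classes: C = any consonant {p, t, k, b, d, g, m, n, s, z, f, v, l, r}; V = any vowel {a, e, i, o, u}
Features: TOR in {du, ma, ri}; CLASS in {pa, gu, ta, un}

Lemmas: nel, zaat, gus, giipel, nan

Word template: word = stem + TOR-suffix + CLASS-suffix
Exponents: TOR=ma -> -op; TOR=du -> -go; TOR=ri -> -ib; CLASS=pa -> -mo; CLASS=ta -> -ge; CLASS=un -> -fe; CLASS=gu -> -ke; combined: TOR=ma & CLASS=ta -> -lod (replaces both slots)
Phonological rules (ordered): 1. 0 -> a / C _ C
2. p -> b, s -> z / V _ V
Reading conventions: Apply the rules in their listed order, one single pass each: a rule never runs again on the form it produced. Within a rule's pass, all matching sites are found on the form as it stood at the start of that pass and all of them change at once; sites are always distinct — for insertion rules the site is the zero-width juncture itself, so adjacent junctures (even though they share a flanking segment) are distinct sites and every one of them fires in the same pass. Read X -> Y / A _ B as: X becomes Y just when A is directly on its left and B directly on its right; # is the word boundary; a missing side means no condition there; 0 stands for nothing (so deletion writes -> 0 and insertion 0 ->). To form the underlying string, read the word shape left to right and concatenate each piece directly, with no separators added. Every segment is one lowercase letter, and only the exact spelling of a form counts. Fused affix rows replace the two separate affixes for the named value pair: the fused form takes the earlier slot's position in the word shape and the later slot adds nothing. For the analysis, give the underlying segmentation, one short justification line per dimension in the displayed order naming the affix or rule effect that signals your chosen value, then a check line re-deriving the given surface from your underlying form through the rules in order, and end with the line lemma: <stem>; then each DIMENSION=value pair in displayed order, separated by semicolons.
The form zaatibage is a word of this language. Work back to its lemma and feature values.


underlying: zaat-ib-ge
TOR=ri - signalled by the affix -ib
CLASS=ta - signalled by the affix -ge
check: zaatibge -> zaatibage -> zaatibage
lemma: zaat; TOR=ri; CLASS=ta


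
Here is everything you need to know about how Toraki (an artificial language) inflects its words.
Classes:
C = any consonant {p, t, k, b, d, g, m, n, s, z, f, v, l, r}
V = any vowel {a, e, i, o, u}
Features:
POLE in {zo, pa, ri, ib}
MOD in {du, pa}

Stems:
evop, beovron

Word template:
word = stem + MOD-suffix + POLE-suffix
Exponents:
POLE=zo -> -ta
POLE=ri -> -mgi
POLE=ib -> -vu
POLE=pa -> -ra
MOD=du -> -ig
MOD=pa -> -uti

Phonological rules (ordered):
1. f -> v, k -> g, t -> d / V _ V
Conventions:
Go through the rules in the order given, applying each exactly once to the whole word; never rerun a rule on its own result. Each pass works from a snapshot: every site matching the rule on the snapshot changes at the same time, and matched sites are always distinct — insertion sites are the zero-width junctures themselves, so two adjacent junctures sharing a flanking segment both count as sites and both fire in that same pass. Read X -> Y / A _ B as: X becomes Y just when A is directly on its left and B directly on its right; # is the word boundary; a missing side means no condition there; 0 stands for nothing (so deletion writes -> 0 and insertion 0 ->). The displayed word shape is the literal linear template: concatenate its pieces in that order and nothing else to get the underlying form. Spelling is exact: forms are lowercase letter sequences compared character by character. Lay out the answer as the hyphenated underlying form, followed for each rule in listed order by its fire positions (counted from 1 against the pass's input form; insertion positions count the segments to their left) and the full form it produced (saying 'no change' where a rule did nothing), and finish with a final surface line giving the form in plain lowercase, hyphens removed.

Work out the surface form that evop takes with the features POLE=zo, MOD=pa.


underlying: evop-uti-ta
1. f -> v, k -> g, t -> d / V _ V: fires at position(s) 6, 8: evopudida
surface: evopudida


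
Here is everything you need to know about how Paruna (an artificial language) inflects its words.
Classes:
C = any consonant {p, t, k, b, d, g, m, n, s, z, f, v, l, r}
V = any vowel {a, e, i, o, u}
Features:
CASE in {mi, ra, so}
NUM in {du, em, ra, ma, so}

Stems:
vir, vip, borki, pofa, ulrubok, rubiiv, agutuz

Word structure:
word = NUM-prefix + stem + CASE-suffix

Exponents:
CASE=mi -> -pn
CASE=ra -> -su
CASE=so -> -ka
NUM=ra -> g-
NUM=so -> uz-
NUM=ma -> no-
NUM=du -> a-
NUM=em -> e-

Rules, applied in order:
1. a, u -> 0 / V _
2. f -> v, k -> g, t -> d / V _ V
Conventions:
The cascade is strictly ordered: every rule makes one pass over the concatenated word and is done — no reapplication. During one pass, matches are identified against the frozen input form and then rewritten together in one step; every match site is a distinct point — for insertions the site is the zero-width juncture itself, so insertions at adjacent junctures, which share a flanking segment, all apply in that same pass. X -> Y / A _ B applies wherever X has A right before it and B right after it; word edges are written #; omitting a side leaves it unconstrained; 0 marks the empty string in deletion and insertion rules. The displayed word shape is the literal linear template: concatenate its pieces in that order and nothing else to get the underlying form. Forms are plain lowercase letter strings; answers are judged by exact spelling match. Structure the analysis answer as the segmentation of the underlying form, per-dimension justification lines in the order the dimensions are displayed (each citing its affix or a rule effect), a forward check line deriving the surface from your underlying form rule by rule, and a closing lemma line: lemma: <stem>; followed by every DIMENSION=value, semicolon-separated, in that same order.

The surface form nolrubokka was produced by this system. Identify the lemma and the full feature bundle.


underlying: no-ulrubok-ka
CASE=so - signalled by the affix -ka
NUM=ma - signalled by the affix no-
check: noulrubokka -> nolrubokka -> nolrubokka
lemma: ulrubok; CASE=so; NUM=ma


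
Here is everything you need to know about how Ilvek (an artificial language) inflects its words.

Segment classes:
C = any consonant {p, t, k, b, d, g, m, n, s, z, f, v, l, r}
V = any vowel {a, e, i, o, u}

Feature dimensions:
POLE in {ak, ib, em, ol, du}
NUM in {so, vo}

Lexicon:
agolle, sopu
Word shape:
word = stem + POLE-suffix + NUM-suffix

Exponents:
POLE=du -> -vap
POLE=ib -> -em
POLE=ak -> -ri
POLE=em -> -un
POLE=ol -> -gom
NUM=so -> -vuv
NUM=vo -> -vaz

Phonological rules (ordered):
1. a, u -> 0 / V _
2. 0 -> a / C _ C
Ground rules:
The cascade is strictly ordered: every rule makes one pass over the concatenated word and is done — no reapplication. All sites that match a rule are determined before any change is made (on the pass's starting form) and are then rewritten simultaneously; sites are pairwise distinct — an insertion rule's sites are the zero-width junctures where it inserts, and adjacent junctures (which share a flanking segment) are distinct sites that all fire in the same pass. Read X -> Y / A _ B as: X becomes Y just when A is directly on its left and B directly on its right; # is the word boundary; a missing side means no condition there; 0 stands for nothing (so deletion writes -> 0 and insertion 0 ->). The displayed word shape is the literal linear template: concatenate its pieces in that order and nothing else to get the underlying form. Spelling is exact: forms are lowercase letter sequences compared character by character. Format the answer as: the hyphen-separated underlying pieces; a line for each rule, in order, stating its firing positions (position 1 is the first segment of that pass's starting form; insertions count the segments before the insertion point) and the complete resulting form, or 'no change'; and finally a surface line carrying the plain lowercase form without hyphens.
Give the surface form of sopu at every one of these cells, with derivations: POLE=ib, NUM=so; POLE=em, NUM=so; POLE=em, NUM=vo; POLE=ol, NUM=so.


cell POLE=ib, NUM=so:
underlying: sopu-em-vuv
1. a, u -> 0 / V _: no change
2. 0 -> a / C _ C: inserts after position(s) 6: sopuemavuv
surface: sopuemavuv

cell POLE=em, NUM=so:
underlying: sopu-un-vuv
1. a, u -> 0 / V _: fires at position(s) 5: sopunvuv
2. 0 -> a / C _ C: inserts after position(s) 5: sopunavuv
surface: sopunavuv

cell POLE=em, NUM=vo:
underlying: sopu-un-vaz
1. a, u -> 0 / V _: fires at position(s) 5: sopunvaz
2. 0 -> a / C _ C: inserts after position(s) 5: sopunavaz
surface: sopunavaz

cell POLE=ol, NUM=so:
underlying: sopu-gom-vuv
1. a, u -> 0 / V _: no change
2. 0 -> a / C _ C: inserts after position(s) 7: sopugomavuv
surface: sopugomavuv


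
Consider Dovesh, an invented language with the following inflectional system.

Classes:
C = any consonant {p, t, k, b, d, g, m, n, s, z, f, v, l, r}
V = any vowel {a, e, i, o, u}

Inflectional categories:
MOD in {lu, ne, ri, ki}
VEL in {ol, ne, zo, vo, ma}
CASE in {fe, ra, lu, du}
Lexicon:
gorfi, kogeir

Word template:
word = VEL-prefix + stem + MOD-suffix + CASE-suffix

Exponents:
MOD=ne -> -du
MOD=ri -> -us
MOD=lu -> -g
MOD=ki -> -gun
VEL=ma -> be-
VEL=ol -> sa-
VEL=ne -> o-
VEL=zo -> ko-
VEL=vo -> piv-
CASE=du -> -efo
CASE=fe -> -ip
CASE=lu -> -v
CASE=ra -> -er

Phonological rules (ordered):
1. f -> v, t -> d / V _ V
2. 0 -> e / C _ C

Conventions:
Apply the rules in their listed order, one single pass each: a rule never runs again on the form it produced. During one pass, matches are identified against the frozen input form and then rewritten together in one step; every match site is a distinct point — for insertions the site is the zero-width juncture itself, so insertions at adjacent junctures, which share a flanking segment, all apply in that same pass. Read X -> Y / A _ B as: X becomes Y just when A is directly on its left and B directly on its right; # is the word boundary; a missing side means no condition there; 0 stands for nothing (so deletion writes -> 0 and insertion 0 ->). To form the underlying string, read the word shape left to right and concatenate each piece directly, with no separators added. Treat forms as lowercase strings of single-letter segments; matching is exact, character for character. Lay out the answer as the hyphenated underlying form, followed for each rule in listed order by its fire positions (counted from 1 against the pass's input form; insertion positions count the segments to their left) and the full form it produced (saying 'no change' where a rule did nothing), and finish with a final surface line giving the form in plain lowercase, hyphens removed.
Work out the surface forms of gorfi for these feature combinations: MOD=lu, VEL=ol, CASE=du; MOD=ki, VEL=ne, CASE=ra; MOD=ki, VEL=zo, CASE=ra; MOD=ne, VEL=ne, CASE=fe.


cell MOD=lu, VEL=ol, CASE=du:
underlying: sa-gorfi-g-efo
1. f -> v, t -> d / V _ V: fires at position(s) 10: sagorfigevo
2. 0 -> e / C _ C: inserts after position(s) 5: sagorefigevo
surface: sagorefigevo

cell MOD=ki, VEL=ne, CASE=ra:
underlying: o-gorfi-gun-er
1. f -> v, t -> d / V _ V: no change
2. 0 -> e / C _ C: inserts after position(s) 4: ogorefiguner
surface: ogorefiguner

cell MOD=ki, VEL=zo, CASE=ra:
underlying: ko-gorfi-gun-er
1. f -> v, t -> d / V _ V: no change
2. 0 -> e / C _ C: inserts after position(s) 5: kogorefiguner
surface: kogorefiguner

cell MOD=ne, VEL=ne, CASE=fe:
underlying: o-gorfi-du-ip
1. f -> v, t -> d / V _ V: no change
2. 0 -> e / C _ C: inserts after position(s) 4: ogorefiduip
surface: ogorefiduip


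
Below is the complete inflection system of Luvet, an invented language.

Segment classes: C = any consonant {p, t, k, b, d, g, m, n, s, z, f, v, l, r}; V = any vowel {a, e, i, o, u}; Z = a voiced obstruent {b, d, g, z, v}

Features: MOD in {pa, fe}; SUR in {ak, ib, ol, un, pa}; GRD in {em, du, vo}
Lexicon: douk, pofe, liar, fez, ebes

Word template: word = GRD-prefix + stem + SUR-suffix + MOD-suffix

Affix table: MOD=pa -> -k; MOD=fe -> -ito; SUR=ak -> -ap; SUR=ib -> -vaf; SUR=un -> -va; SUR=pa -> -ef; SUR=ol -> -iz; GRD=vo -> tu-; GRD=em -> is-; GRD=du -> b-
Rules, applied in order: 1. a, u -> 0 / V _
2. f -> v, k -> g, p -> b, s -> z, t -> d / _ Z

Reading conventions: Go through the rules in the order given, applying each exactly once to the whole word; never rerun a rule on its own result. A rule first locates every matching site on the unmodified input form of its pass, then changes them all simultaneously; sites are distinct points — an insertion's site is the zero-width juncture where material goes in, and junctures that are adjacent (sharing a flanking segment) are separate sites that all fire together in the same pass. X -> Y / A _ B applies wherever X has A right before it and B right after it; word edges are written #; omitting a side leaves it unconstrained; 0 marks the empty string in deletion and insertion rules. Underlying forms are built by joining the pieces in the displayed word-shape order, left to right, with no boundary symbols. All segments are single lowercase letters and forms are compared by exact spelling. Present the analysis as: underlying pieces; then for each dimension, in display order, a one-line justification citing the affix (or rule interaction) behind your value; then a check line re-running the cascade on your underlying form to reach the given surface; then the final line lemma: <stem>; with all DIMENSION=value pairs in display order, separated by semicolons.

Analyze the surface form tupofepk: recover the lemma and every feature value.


underlying: tu-pofe-ap-k
MOD=pa - signalled by the affix -k
SUR=ak - signalled by the affix -ap
GRD=vo - signalled by the affix tu-
check: tupofeapk -> tupofepk -> tupofepk
lemma: pofe; MOD=pa; SUR=ak; GRD=vo


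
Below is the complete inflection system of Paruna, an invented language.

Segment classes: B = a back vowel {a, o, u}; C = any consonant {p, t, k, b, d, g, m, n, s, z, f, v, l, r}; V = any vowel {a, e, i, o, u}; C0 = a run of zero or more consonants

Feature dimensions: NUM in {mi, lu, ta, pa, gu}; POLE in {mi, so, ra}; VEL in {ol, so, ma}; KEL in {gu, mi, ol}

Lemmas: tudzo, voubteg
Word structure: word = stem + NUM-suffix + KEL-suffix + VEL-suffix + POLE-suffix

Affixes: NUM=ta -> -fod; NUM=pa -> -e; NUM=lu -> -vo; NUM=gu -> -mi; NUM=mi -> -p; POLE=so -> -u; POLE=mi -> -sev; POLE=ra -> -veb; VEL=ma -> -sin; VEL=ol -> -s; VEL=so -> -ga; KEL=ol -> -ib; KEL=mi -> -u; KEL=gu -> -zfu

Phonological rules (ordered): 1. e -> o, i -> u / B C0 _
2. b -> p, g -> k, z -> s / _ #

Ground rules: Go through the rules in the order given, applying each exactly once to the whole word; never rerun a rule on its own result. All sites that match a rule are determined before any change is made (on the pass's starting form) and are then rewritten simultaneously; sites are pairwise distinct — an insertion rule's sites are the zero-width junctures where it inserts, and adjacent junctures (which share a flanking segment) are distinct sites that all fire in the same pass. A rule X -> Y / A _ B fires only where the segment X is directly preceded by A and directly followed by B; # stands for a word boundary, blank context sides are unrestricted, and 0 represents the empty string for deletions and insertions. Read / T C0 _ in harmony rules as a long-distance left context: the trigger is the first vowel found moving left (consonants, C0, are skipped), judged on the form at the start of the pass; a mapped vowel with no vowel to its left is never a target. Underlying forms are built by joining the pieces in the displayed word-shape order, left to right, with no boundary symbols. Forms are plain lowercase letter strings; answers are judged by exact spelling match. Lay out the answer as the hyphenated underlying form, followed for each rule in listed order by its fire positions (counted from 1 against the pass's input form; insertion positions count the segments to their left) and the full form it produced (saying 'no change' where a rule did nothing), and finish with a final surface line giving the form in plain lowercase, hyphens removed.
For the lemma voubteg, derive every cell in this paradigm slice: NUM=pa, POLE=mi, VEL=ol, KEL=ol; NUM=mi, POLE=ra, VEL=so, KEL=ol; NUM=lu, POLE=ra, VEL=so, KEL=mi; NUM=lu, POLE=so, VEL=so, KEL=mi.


cell NUM=pa, POLE=mi, VEL=ol, KEL=ol:
underlying: voubteg-e-ib-s-sev
1. e -> o, i -> u / B C0 _: fires at position(s) 6: voubtogeibssev
2. b -> p, g -> k, z -> s / _ #: no change
surface: voubtogeibssev

cell NUM=mi, POLE=ra, VEL=so, KEL=ol:
underlying: voubteg-p-ib-ga-veb
1. e -> o, i -> u / B C0 _: fires at position(s) 6, 14: voubtogpibgavob
2. b -> p, g -> k, z -> s / _ #: fires at position(s) 15: voubtogpibgavop
surface: voubtogpibgavop

cell NUM=lu, POLE=ra, VEL=so, KEL=mi:
underlying: voubteg-vo-u-ga-veb
1. e -> o, i -> u / B C0 _: fires at position(s) 6, 14: voubtogvougavob
2. b -> p, g -> k, z -> s / _ #: fires at position(s) 15: voubtogvougavop
surface: voubtogvougavop

cell NUM=lu, POLE=so, VEL=so, KEL=mi:
underlying: voubteg-vo-u-ga-u
1. e -> o, i -> u / B C0 _: fires at position(s) 6: voubtogvougau
2. b -> p, g -> k, z -> s / _ #: no change
surface: voubtogvougau


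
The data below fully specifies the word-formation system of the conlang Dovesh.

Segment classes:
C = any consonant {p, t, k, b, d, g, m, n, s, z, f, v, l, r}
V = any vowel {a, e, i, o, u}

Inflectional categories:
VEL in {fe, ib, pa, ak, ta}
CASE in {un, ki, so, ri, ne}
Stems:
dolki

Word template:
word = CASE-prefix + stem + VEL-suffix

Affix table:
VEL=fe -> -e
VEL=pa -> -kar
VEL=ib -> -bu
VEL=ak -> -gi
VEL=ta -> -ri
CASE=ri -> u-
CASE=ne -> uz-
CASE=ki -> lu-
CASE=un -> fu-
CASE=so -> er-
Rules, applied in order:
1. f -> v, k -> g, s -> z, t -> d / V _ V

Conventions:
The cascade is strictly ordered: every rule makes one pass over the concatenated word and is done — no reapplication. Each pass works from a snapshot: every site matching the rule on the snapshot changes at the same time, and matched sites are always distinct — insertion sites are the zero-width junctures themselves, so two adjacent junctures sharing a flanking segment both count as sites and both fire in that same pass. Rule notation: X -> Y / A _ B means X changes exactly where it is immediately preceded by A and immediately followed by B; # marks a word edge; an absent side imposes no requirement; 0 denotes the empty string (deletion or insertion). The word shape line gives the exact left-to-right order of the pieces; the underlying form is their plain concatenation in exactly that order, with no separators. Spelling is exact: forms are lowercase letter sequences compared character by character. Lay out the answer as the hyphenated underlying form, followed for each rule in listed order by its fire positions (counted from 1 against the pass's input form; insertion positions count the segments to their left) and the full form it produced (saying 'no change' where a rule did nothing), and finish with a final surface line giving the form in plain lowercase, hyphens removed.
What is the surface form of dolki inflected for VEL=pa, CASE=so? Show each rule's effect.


underlying: er-dolki-kar
1. f -> v, k -> g, s -> z, t -> d / V _ V: fires at position(s) 8: erdolkigar
surface: erdolkigar


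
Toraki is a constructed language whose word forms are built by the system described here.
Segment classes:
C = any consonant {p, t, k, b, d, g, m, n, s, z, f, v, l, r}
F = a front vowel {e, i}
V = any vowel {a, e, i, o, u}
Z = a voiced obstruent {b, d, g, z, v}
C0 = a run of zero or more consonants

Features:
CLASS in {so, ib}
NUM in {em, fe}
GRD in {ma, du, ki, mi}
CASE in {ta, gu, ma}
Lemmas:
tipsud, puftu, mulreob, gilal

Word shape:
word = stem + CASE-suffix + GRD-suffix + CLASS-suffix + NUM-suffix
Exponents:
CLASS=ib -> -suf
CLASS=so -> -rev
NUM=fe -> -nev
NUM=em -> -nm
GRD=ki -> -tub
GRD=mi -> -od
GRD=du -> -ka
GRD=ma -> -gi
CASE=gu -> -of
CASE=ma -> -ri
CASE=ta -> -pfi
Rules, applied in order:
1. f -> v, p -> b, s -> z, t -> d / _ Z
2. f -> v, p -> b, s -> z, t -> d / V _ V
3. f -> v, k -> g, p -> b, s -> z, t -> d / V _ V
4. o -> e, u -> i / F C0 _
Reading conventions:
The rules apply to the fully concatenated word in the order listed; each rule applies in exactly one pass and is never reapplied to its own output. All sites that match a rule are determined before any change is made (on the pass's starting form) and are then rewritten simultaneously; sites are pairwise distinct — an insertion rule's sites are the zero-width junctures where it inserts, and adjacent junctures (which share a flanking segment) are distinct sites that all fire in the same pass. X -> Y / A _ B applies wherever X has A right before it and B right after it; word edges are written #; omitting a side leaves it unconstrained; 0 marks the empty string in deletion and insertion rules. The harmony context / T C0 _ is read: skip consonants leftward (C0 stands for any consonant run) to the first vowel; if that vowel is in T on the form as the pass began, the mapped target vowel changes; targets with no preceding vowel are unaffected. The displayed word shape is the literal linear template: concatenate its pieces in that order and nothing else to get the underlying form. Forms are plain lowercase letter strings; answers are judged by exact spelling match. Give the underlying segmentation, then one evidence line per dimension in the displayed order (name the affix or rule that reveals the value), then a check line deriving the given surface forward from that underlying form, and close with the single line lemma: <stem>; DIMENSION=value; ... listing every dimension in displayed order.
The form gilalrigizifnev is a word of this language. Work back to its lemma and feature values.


underlying: gilal-ri-gi-suf-nev
CLASS=ib - signalled by the affix -suf
NUM=fe - signalled by the affix -nev
GRD=ma - signalled by the affix -gi
CASE=ma - signalled by the affix -ri
check: gilalrigisufnev -> gilalrigisufnev -> gilalrigizufnev -> gilalrigizufnev -> gilalrigizifnev
lemma: gilal; CLASS=ib; NUM=fe; GRD=ma; CASE=ma


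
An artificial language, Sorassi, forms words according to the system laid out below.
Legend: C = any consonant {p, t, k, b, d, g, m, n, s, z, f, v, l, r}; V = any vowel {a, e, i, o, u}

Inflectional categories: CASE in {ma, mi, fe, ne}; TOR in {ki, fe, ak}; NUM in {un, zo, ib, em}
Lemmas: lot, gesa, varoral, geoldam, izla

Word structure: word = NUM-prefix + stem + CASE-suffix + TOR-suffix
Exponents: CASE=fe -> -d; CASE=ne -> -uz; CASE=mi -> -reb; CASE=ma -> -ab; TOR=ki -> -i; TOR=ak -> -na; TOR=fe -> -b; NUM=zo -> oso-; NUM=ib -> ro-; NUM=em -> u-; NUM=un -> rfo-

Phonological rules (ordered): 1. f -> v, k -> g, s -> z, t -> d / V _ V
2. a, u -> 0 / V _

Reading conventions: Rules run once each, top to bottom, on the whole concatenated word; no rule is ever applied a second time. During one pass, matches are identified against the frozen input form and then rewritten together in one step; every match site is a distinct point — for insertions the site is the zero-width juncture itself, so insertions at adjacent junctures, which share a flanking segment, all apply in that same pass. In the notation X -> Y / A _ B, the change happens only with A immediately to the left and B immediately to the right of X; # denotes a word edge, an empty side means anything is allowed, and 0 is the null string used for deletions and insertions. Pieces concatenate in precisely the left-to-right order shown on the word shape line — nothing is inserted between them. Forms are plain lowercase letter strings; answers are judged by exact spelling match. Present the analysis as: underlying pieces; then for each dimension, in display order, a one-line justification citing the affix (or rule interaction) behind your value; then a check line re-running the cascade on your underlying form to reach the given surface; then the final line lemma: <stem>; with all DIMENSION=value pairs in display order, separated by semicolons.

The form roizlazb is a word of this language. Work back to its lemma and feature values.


underlying: ro-izla-uz-b
CASE=ne - signalled by the affix -uz
TOR=fe - signalled by the affix -b
NUM=ib - signalled by the affix ro-
check: roizlauzb -> roizlauzb -> roizlazb
lemma: izla; CASE=ne; TOR=fe; NUM=ib


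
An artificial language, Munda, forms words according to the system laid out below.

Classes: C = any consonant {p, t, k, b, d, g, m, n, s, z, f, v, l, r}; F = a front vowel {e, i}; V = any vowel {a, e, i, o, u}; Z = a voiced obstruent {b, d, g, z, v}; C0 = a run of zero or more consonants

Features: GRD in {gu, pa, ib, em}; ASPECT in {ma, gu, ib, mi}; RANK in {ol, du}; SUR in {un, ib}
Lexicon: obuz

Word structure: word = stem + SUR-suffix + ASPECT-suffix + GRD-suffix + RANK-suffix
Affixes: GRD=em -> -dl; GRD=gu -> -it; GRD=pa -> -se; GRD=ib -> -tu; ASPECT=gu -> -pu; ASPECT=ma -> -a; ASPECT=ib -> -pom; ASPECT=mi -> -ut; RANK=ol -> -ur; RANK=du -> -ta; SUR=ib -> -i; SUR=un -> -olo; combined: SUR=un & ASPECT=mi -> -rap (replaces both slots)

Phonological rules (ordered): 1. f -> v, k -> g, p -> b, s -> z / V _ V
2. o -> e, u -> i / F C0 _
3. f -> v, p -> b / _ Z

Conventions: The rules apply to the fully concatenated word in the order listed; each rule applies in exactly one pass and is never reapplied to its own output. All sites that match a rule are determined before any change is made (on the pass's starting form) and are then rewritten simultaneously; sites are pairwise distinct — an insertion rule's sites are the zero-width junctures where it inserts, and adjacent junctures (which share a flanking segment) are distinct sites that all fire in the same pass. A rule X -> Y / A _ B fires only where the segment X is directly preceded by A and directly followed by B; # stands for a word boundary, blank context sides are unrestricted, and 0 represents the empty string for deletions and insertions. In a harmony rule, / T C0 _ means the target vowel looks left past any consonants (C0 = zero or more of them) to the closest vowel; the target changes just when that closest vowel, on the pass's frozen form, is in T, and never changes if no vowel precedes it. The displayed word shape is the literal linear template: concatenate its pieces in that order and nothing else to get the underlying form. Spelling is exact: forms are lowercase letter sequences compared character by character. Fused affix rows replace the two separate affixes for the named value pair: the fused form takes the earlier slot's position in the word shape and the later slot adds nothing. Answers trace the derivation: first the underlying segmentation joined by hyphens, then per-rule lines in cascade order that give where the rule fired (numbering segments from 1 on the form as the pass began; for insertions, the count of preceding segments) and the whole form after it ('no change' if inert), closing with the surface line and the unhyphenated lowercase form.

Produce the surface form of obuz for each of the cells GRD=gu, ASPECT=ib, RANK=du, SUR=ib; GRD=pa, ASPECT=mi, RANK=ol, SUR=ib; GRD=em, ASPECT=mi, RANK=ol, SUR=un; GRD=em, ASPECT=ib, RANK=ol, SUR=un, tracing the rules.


cell GRD=gu, ASPECT=ib, RANK=du, SUR=ib:
underlying: obuz-i-pom-it-ta
1. f -> v, k -> g, p -> b, s -> z / V _ V: fires at position(s) 6: obuzibomitta
2. o -> e, u -> i / F C0 _: fires at position(s) 7: obuzibemitta
3. f -> v, p -> b / _ Z: no change
surface: obuzibemitta

cell GRD=pa, ASPECT=mi, RANK=ol, SUR=ib:
underlying: obuz-i-ut-se-ur
1. f -> v, k -> g, p -> b, s -> z / V _ V: no change
2. o -> e, u -> i / F C0 _: fires at position(s) 6, 10: obuziitseir
3. f -> v, p -> b / _ Z: no change
surface: obuziitseir

cell GRD=em, ASPECT=mi, RANK=ol, SUR=un:
underlying: obuz-rap-dl-ur
1. f -> v, k -> g, p -> b, s -> z / V _ V: no change
2. o -> e, u -> i / F C0 _: no change
3. f -> v, p -> b / _ Z: fires at position(s) 7: obuzrabdlur
surface: obuzrabdlur

cell GRD=em, ASPECT=ib, RANK=ol, SUR=un:
underlying: obuz-olo-pom-dl-ur
1. f -> v, k -> g, p -> b, s -> z / V _ V: fires at position(s) 8: obuzolobomdlur
2. o -> e, u -> i / F C0 _: no change
3. f -> v, p -> b / _ Z: no change
surface: obuzolobomdlur


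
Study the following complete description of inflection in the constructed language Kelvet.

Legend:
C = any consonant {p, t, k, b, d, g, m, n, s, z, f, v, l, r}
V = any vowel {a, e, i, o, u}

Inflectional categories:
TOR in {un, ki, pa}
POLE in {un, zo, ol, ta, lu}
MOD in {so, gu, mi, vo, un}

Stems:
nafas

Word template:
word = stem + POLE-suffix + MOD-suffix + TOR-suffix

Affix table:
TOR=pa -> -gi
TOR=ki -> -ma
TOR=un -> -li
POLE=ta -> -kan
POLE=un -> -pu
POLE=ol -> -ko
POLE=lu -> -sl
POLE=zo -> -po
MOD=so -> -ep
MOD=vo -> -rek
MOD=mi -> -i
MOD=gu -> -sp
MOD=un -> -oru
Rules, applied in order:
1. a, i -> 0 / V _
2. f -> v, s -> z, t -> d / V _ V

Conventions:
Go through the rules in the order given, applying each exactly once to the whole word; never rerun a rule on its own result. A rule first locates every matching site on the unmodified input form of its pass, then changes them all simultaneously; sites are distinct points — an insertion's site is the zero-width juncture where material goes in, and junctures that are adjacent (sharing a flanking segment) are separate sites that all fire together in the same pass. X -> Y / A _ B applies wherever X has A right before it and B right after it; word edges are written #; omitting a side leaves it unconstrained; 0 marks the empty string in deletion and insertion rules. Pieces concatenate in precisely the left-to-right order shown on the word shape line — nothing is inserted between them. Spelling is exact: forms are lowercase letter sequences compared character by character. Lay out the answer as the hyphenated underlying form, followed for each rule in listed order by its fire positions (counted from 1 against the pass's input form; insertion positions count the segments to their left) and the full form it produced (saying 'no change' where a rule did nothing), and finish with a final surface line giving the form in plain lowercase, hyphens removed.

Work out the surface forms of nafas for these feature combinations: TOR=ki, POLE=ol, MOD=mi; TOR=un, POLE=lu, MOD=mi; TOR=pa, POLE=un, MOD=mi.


cell TOR=ki, POLE=ol, MOD=mi:
underlying: nafas-ko-i-ma
1. a, i -> 0 / V _: fires at position(s) 8: nafaskoma
2. f -> v, s -> z, t -> d / V _ V: fires at position(s) 3: navaskoma
surface: navaskoma

cell TOR=un, POLE=lu, MOD=mi:
underlying: nafas-sl-i-li
1. a, i -> 0 / V _: no change
2. f -> v, s -> z, t -> d / V _ V: fires at position(s) 3: navasslili
surface: navasslili

cell TOR=pa, POLE=un, MOD=mi:
underlying: nafas-pu-i-gi
1. a, i -> 0 / V _: fires at position(s) 8: nafaspugi
2. f -> v, s -> z, t -> d / V _ V: fires at position(s) 3: navaspugi
surface: navaspugi


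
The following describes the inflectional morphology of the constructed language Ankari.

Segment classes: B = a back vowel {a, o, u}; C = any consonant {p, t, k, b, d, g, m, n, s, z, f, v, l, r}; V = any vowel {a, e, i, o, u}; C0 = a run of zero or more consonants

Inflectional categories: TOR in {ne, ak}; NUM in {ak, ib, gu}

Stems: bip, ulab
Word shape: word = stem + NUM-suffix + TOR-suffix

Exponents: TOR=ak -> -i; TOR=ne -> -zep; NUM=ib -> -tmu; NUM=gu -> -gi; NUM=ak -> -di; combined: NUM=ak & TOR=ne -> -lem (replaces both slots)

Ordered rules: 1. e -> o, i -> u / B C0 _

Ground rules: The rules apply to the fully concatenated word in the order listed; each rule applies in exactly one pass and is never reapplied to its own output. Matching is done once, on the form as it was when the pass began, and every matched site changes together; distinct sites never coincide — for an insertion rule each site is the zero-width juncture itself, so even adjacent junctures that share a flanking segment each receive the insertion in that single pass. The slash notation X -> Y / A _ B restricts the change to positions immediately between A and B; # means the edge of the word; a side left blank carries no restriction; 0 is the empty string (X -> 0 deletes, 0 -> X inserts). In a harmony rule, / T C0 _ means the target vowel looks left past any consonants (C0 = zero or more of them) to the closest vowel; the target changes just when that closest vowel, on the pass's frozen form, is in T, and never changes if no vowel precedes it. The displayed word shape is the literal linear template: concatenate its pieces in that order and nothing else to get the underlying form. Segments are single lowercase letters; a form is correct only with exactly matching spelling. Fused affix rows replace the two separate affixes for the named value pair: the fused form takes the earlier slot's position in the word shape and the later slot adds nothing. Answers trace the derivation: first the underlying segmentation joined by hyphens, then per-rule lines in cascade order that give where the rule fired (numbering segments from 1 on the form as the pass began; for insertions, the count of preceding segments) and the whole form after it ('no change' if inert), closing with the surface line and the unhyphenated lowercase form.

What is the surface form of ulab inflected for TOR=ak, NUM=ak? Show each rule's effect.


underlying: ulab-di-i
1. e -> o, i -> u / B C0 _: fires at position(s) 6: ulabdui
surface: ulabdui


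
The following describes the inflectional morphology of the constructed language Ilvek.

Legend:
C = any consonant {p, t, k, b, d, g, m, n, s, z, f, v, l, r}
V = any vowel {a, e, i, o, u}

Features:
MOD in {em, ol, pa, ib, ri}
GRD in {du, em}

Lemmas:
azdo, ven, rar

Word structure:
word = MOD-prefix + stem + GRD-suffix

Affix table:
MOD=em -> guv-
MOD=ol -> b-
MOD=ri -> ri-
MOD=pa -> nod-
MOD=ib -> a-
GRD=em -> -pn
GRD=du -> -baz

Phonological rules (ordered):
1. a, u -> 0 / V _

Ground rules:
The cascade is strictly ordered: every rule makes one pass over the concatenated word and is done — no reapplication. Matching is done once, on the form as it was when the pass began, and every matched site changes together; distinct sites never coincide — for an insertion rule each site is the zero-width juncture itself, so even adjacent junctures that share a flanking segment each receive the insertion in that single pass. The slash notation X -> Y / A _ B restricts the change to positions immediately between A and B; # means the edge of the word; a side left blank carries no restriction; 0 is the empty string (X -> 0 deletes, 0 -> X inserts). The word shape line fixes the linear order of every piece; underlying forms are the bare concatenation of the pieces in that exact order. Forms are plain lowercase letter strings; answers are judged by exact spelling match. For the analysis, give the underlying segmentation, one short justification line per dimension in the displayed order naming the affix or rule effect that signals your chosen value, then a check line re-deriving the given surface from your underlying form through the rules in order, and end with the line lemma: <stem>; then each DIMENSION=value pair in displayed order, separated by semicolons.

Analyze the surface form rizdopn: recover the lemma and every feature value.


underlying: ri-azdo-pn
MOD=ri - signalled by the affix ri-
GRD=em - signalled by the affix -pn
check: riazdopn -> rizdopn
lemma: azdo; MOD=ri; GRD=em


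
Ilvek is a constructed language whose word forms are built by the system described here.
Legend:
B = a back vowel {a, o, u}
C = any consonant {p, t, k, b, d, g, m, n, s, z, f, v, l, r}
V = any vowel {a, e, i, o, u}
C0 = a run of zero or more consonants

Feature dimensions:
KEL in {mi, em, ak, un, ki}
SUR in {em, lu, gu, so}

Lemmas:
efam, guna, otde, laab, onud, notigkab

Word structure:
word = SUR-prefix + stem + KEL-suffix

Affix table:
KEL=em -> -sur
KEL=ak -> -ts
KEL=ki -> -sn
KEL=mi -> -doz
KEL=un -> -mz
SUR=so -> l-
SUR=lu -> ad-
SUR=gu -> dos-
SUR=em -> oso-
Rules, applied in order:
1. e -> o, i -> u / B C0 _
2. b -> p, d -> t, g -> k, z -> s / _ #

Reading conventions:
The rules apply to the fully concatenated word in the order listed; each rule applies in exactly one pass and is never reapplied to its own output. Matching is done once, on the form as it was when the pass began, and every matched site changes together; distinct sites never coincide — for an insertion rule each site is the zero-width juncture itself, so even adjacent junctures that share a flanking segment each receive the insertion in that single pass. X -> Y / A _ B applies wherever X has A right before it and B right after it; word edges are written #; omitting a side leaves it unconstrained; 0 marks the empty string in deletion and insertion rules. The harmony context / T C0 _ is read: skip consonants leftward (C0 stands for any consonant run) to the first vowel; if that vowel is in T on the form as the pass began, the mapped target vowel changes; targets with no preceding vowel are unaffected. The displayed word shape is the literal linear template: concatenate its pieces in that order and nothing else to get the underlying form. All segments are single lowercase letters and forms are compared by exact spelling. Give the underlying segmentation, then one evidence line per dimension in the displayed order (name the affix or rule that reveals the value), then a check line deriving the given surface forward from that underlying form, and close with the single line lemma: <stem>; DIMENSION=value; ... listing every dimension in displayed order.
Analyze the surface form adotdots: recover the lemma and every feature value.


underlying: ad-otde-ts
KEL=ak - signalled by the affix -ts
SUR=lu - signalled by the affix ad-
check: adotdets -> adotdots -> adotdots
lemma: otde; KEL=ak; SUR=lu


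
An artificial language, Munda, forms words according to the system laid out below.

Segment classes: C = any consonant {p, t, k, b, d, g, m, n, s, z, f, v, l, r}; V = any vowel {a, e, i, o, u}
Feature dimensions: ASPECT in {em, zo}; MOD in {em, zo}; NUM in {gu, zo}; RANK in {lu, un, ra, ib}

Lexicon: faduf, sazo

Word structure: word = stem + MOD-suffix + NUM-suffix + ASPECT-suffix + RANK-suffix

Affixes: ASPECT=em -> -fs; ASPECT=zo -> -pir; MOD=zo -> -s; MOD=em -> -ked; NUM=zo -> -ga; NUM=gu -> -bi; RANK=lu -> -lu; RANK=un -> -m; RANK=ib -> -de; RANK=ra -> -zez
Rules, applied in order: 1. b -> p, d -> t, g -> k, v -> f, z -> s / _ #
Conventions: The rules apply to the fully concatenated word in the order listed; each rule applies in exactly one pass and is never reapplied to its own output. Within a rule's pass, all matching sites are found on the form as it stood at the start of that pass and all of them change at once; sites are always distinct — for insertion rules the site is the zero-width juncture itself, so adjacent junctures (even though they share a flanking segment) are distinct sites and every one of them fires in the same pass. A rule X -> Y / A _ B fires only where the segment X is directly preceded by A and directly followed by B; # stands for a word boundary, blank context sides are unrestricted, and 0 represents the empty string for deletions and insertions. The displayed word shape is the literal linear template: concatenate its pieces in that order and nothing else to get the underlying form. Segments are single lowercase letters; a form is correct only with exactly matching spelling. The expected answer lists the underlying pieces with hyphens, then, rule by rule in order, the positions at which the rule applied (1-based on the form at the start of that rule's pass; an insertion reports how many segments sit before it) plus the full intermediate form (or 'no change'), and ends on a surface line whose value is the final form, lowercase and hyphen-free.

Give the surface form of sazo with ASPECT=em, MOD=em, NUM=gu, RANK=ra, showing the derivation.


underlying: sazo-ked-bi-fs-zez
1. b -> p, d -> t, g -> k, v -> f, z -> s / _ #: fires at position(s) 14: sazokedbifszes
surface: sazokedbifszes


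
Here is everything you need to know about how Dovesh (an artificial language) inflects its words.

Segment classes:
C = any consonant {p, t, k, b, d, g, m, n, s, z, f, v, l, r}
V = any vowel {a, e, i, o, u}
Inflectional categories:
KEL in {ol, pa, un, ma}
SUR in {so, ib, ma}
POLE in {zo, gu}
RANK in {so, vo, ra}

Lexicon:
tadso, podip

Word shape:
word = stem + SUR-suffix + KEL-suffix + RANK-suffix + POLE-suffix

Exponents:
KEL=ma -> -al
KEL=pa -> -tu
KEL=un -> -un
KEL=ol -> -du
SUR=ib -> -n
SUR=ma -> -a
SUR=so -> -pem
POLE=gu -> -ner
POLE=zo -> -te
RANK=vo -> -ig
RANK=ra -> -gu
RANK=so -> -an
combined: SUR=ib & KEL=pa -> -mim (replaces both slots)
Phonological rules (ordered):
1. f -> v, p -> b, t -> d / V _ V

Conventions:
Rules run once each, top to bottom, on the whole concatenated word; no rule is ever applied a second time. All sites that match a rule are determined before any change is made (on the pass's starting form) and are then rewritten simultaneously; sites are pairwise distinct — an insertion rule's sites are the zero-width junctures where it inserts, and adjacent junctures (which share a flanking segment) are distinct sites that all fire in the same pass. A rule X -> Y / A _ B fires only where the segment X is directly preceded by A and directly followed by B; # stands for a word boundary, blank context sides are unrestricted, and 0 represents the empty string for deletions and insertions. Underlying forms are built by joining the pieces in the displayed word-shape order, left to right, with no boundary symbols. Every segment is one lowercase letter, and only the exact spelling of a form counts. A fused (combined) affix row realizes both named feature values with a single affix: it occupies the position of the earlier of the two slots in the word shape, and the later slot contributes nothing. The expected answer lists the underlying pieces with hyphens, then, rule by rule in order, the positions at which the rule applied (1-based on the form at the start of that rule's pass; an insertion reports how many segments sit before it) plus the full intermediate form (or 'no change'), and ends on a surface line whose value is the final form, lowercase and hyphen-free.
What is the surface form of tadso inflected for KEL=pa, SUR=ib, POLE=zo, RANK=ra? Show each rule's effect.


underlying: tadso-mim-gu-te
1. f -> v, p -> b, t -> d / V _ V: fires at position(s) 11: tadsomimgude
surface: tadsomimgude
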